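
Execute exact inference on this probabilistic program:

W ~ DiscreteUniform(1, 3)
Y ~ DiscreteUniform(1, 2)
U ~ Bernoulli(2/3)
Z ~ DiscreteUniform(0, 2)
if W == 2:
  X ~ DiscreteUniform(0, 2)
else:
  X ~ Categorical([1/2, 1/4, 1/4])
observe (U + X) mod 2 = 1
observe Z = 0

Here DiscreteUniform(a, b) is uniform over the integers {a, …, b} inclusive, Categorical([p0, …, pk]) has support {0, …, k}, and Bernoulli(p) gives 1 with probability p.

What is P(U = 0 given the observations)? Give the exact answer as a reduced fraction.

P(U = 0 | obs) = 5/31

Enumerate traces; 18 have nonzero weight after conditioning:
  (W=1, Y=1, U=0, Z=0, X=1) weight 1/216
  (W=1, Y=1, U=1, Z=0, X=0) weight 1/54
  (W=1, Y=1, U=1, Z=0, X=2) weight 1/108
  (W=1, Y=2, U=0, Z=0, X=1) weight 1/216
  (W=1, Y=2, U=1, Z=0, X=0) weight 1/54
  (W=1, Y=2, U=1, Z=0, X=2) weight 1/108
  (W=2, Y=1, U=0, Z=0, X=1) weight 1/162
  (W=2, Y=1, U=1, Z=0, X=0) weight 1/81
  … 10 more
Group by U:
  weight(U=0) = 5/162
  weight(U=1) = 13/81
Total weight = 5/162 + 13/81 = 31/162
P(U=0 | obs) = 5/162 / 31/162 = 5/31
P(U=1 | obs) = 13/81 / 31/162 = 26/31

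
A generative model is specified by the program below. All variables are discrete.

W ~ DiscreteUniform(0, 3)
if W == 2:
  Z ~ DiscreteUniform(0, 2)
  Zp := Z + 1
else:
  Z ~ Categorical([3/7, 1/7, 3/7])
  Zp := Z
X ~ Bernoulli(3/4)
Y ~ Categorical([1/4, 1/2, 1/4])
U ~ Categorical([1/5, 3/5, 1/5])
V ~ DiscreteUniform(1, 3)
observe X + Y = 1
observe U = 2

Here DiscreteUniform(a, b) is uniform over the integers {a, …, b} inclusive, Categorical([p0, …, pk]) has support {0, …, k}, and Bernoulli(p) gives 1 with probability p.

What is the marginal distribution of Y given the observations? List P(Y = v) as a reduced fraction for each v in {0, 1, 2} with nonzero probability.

P(Y=0) = 3/5, P(Y=1) = 2/5

Enumerate traces; 72 have nonzero weight after conditioning:
  (W=0, Z=0, X=0, Y=1, U=2, V=1) weight 1/1120
  (W=0, Z=0, X=0, Y=1, U=2, V=2) weight 1/1120
  (W=0, Z=0, X=0, Y=1, U=2, V=3) weight 1/1120
  (W=0, Z=0, X=1, Y=0, U=2, V=1) weight 3/2240
  (W=0, Z=0, X=1, Y=0, U=2, V=2) weight 3/2240
  (W=0, Z=0, X=1, Y=0, U=2, V=3) weight 3/2240
  (W=0, Z=1, X=0, Y=1, U=2, V=1) weight 1/3360
  (W=0, Z=1, X=0, Y=1, U=2, V=2) weight 1/3360
  … 64 more
Group by Y:
  weight(Y=0) = 3/80
  weight(Y=1) = 1/40
Total weight = 3/80 + 1/40 = 1/16
P(Y=0 | obs) = 3/80 / 1/16 = 3/5
P(Y=1 | obs) = 1/40 / 1/16 = 2/5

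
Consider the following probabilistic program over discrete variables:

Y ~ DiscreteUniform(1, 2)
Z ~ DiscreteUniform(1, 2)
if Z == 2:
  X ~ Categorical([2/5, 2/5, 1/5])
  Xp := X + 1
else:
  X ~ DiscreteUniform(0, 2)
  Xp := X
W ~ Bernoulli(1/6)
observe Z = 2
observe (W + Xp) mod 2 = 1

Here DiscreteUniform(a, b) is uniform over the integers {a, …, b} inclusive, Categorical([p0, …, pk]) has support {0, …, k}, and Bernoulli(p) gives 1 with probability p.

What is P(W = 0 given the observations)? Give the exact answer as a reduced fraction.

Enumerate traces; 6 have nonzero weight after conditioning:
  (Y=1, Z=2, X=0, W=0) weight 1/12
  (Y=1, Z=2, X=1, W=1) weight 1/60
  (Y=1, Z=2, X=2, W=0) weight 1/24
  (Y=2, Z=2, X=0, W=0) weight 1/12
  (Y=2, Z=2, X=1, W=1) weight 1/60
  (Y=2, Z=2, X=2, W=0) weight 1/24
Group by W:
  weight(W=0) = 1/4
  weight(W=1) = 1/30
Total weight = 1/4 + 1/30 = 17/60
P(W=0 | obs) = 1/4 / 17/60 = 15/17
P(W=1 | obs) = 1/30 / 17/60 = 2/17

P(W = 0 | obs) = 15/17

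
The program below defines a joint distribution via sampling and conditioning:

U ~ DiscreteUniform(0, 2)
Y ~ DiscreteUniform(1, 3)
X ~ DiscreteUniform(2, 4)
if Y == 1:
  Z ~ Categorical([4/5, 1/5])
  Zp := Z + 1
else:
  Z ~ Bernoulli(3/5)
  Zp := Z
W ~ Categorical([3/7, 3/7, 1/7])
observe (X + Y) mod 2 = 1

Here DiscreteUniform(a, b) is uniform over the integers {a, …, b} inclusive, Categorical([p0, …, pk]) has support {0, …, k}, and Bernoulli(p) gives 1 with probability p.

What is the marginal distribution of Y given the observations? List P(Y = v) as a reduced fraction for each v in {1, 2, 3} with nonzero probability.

P(Y=1) = 2/5, P(Y=2) = 1/5, P(Y=3) = 2/5

Enumerate traces; 90 have nonzero weight after conditioning:
  (U=0, Y=1, X=2, Z=0, W=0) weight 4/315
  (U=0, Y=1, X=2, Z=0, W=1) weight 4/315
  (U=0, Y=1, X=2, Z=0, W=2) weight 4/945
  (U=0, Y=1, X=2, Z=1, W=0) weight 1/315
  (U=0, Y=1, X=2, Z=1, W=1) weight 1/315
  (U=0, Y=1, X=2, Z=1, W=2) weight 1/945
  (U=0, Y=1, X=4, Z=0, W=0) weight 4/315
  (U=0, Y=1, X=4, Z=0, W=1) weight 4/315
  (U=0, Y=2, X=3, Z=0, W=0) weight 2/315
  (U=0, Y=3, X=2, Z=0, W=0) weight 2/315
  … 80 more
Group by Y:
  weight(Y=1) = 2/9
  weight(Y=2) = 1/9
  weight(Y=3) = 2/9
Total weight = 2/9 + 1/9 + 2/9 = 5/9
P(Y=1 | obs) = 2/9 / 5/9 = 2/5
P(Y=2 | obs) = 1/9 / 5/9 = 1/5
P(Y=3 | obs) = 2/9 / 5/9 = 2/5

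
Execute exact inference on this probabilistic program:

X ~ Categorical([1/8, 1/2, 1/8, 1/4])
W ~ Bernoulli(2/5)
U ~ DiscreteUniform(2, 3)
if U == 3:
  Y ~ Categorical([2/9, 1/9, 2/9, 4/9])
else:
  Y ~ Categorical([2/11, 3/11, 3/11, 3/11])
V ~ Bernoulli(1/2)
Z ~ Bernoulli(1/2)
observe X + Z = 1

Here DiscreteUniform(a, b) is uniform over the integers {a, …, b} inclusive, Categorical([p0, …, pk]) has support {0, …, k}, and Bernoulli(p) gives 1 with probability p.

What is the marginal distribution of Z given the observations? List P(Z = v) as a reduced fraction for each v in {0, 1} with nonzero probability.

Enumerate traces; 64 have nonzero weight after conditioning:
  (X=0, W=0, U=2, Y=0, V=0, Z=1) weight 3/1760
  (X=0, W=0, U=2, Y=0, V=1, Z=1) weight 3/1760
  (X=0, W=0, U=2, Y=1, V=0, Z=1) weight 9/3520
  (X=0, W=0, U=2, Y=1, V=1, Z=1) weight 9/3520
  (X=0, W=0, U=2, Y=2, V=0, Z=1) weight 9/3520
  (X=0, W=0, U=2, Y=2, V=1, Z=1) weight 9/3520
  (X=0, W=0, U=2, Y=3, V=0, Z=1) weight 9/3520
  (X=0, W=0, U=2, Y=3, V=1, Z=1) weight 9/3520
  (X=1, W=0, U=2, Y=0, V=0, Z=0) weight 3/440
  … 55 more
Group by Z:
  weight(Z=0) = 1/4
  weight(Z=1) = 1/16
Total weight = 1/4 + 1/16 = 5/16
P(Z=0 | obs) = 1/4 / 5/16 = 4/5
P(Z=1 | obs) = 1/16 / 5/16 = 1/5

P(Z=0) = 4/5, P(Z=1) = 1/5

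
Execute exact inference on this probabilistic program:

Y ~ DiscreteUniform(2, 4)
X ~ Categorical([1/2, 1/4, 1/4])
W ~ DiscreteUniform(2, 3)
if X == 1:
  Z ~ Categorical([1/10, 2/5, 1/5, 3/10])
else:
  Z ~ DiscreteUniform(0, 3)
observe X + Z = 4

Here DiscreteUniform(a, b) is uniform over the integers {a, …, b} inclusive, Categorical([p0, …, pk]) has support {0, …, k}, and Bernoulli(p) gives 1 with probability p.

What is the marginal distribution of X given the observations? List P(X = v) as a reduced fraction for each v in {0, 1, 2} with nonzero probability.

Enumerate traces; 12 have nonzero weight after conditioning:
  (Y=2, X=1, W=2, Z=3) weight 1/80
  (Y=2, X=1, W=3, Z=3) weight 1/80
  (Y=2, X=2, W=2, Z=2) weight 1/96
  (Y=2, X=2, W=3, Z=2) weight 1/96
  (Y=3, X=1, W=2, Z=3) weight 1/80
  (Y=3, X=1, W=3, Z=3) weight 1/80
  (Y=3, X=2, W=2, Z=2) weight 1/96
  (Y=3, X=2, W=3, Z=2) weight 1/96
  … 4 more
Group by X:
  weight(X=1) = 3/40
  weight(X=2) = 1/16
Total weight = 3/40 + 1/16 = 11/80
P(X=1 | obs) = 3/40 / 11/80 = 6/11
P(X=2 | obs) = 1/16 / 11/80 = 5/11

P(X=1) = 6/11, P(X=2) = 5/11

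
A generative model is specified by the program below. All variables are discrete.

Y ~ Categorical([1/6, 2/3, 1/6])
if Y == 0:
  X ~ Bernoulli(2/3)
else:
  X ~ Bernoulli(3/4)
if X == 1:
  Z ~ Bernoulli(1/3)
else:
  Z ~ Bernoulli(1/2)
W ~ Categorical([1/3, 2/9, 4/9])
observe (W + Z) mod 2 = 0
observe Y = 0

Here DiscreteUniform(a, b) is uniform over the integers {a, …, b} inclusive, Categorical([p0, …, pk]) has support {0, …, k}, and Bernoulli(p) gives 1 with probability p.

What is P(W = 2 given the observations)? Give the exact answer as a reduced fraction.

Enumerate traces; 6 have nonzero weight after conditioning:
  (Y=0, X=0, Z=0, W=0) weight 1/108
  (Y=0, X=0, Z=0, W=2) weight 1/81
  (Y=0, X=0, Z=1, W=1) weight 1/162
  (Y=0, X=1, Z=0, W=0) weight 2/81
  (Y=0, X=1, Z=0, W=2) weight 8/243
  (Y=0, X=1, Z=1, W=1) weight 2/243
Group by W:
  weight(W=0) = 11/324
  weight(W=1) = 7/486
  weight(W=2) = 11/243
Total weight = 11/324 + 7/486 + 11/243 = 91/972
P(W=0 | obs) = 11/324 / 91/972 = 33/91
P(W=1 | obs) = 7/486 / 91/972 = 2/13
P(W=2 | obs) = 11/243 / 91/972 = 44/91

P(W = 2 | obs) = 44/91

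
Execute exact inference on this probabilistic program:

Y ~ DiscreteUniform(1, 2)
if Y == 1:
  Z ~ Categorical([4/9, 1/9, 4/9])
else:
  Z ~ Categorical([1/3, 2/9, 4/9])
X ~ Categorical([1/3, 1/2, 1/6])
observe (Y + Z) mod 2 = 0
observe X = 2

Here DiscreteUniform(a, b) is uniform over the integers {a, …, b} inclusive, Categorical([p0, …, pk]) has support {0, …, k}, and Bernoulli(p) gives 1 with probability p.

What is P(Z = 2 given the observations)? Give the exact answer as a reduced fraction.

P(Z = 2 | obs) = 1/2

Enumerate traces; 3 have nonzero weight after conditioning:
  (Y=1, Z=1, X=2) weight 1/108
  (Y=2, Z=0, X=2) weight 1/36
  (Y=2, Z=2, X=2) weight 1/27
Group by Z:
  weight(Z=0) = 1/36
  weight(Z=1) = 1/108
  weight(Z=2) = 1/27
Total weight = 1/36 + 1/108 + 1/27 = 2/27
P(Z=0 | obs) = 1/36 / 2/27 = 3/8
P(Z=1 | obs) = 1/108 / 2/27 = 1/8
P(Z=2 | obs) = 1/27 / 2/27 = 1/2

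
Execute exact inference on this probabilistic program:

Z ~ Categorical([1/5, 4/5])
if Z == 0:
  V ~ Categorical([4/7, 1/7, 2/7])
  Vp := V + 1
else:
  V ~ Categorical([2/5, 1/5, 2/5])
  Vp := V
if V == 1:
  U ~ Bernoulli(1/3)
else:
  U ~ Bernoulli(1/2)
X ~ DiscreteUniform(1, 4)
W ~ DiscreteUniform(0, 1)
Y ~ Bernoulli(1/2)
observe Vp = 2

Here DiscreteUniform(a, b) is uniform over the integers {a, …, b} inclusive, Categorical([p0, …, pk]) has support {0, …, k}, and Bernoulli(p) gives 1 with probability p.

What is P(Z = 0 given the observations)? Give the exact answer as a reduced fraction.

Enumerate traces; 64 have nonzero weight after conditioning:
  (Z=0, V=1, U=0, X=1, W=0, Y=0) weight 1/840
  (Z=0, V=1, U=0, X=1, W=0, Y=1) weight 1/840
  (Z=0, V=1, U=0, X=1, W=1, Y=0) weight 1/840
  (Z=0, V=1, U=0, X=1, W=1, Y=1) weight 1/840
  (Z=0, V=1, U=0, X=2, W=0, Y=0) weight 1/840
  (Z=0, V=1, U=0, X=2, W=0, Y=1) weight 1/840
  (Z=0, V=1, U=0, X=2, W=1, Y=0) weight 1/840
  (Z=0, V=1, U=0, X=2, W=1, Y=1) weight 1/840
  (Z=1, V=2, U=0, X=1, W=0, Y=0) weight 1/100
  … 55 more
Group by Z:
  weight(Z=0) = 1/35
  weight(Z=1) = 8/25
Total weight = 1/35 + 8/25 = 61/175
P(Z=0 | obs) = 1/35 / 61/175 = 5/61
P(Z=1 | obs) = 8/25 / 61/175 = 56/61

P(Z = 0 | obs) = 5/61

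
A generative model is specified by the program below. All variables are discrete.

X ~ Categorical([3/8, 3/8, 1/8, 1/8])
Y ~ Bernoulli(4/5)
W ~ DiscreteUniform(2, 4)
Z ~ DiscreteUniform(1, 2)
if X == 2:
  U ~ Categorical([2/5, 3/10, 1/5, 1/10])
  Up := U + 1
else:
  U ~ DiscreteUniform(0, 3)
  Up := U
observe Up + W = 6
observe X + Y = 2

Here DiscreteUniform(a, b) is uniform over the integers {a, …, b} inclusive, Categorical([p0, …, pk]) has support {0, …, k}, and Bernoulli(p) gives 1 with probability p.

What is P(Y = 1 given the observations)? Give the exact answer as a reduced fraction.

P(Y = 1 | obs) = 10/11

Enumerate traces; 10 have nonzero weight after conditioning:
  (X=1, Y=1, W=3, Z=1, U=3) weight 1/80
  (X=1, Y=1, W=3, Z=2, U=3) weight 1/80
  (X=1, Y=1, W=4, Z=1, U=2) weight 1/80
  (X=1, Y=1, W=4, Z=2, U=2) weight 1/80
  (X=2, Y=0, W=2, Z=1, U=3) weight 1/2400
  (X=2, Y=0, W=2, Z=2, U=3) weight 1/2400
  (X=2, Y=0, W=3, Z=1, U=2) weight 1/1200
  (X=2, Y=0, W=3, Z=2, U=2) weight 1/1200
  … 2 more
Group by Y:
  weight(Y=0) = 1/200
  weight(Y=1) = 1/20
Total weight = 1/200 + 1/20 = 11/200
P(Y=0 | obs) = 1/200 / 11/200 = 1/11
P(Y=1 | obs) = 1/20 / 11/200 = 10/11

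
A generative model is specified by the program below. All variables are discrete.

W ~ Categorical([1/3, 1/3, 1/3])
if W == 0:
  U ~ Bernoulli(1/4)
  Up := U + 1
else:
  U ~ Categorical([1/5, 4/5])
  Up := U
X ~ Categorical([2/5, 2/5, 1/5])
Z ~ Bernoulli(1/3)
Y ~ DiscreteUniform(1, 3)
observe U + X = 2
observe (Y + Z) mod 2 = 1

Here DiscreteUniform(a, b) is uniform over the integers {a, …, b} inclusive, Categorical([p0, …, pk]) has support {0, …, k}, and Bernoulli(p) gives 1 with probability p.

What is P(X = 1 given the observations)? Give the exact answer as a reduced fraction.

Enumerate traces; 18 have nonzero weight after conditioning:
  (W=0, U=0, X=2, Z=0, Y=1) weight 1/90
  (W=0, U=0, X=2, Z=0, Y=3) weight 1/90
  (W=0, U=0, X=2, Z=1, Y=2) weight 1/180
  (W=0, U=1, X=1, Z=0, Y=1) weight 1/135
  (W=0, U=1, X=1, Z=0, Y=3) weight 1/135
  (W=0, U=1, X=1, Z=1, Y=2) weight 1/270
  (W=1, U=0, X=2, Z=0, Y=1) weight 2/675
  (W=1, U=0, X=2, Z=0, Y=3) weight 2/675
  … 10 more
Group by X:
  weight(X=1) = 37/270
  weight(X=2) = 23/540
Total weight = 37/270 + 23/540 = 97/540
P(X=1 | obs) = 37/270 / 97/540 = 74/97
P(X=2 | obs) = 23/540 / 97/540 = 23/97

P(X = 1 | obs) = 74/97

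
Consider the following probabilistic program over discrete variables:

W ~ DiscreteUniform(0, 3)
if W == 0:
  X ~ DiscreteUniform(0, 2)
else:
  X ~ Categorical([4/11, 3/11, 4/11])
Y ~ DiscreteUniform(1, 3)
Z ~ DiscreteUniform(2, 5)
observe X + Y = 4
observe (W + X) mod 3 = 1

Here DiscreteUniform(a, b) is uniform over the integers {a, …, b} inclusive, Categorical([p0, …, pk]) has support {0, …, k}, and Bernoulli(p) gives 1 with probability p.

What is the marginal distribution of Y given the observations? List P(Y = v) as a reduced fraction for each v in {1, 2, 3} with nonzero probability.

Enumerate traces; 12 have nonzero weight after conditioning:
  (W=0, X=1, Y=3, Z=2) weight 1/144
  (W=0, X=1, Y=3, Z=3) weight 1/144
  (W=0, X=1, Y=3, Z=4) weight 1/144
  (W=0, X=1, Y=3, Z=5) weight 1/144
  (W=2, X=2, Y=2, Z=2) weight 1/132
  (W=2, X=2, Y=2, Z=3) weight 1/132
  (W=2, X=2, Y=2, Z=4) weight 1/132
  (W=2, X=2, Y=2, Z=5) weight 1/132
  … 4 more
Group by Y:
  weight(Y=2) = 1/33
  weight(Y=3) = 5/99
Total weight = 1/33 + 5/99 = 8/99
P(Y=2 | obs) = 1/33 / 8/99 = 3/8
P(Y=3 | obs) = 5/99 / 8/99 = 5/8

P(Y=2) = 3/8, P(Y=3) = 5/8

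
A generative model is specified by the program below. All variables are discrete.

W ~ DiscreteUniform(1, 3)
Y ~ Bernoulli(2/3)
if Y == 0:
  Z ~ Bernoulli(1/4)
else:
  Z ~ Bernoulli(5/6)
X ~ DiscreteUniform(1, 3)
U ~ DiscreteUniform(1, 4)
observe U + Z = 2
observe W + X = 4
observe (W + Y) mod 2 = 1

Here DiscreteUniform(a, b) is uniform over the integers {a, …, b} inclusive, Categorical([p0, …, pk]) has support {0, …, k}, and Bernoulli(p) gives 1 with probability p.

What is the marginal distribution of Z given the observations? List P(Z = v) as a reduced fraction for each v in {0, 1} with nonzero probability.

P(Z=0) = 11/24, P(Z=1) = 13/24

Enumerate traces; 6 have nonzero weight after conditioning:
  (W=1, Y=0, Z=0, X=3, U=2) weight 1/144
  (W=1, Y=0, Z=1, X=3, U=1) weight 1/432
  (W=2, Y=1, Z=0, X=2, U=2) weight 1/324
  (W=2, Y=1, Z=1, X=2, U=1) weight 5/324
  (W=3, Y=0, Z=0, X=1, U=2) weight 1/144
  (W=3, Y=0, Z=1, X=1, U=1) weight 1/432
Group by Z:
  weight(Z=0) = 11/648
  weight(Z=1) = 13/648
Total weight = 11/648 + 13/648 = 1/27
P(Z=0 | obs) = 11/648 / 1/27 = 11/24
P(Z=1 | obs) = 13/648 / 1/27 = 13/24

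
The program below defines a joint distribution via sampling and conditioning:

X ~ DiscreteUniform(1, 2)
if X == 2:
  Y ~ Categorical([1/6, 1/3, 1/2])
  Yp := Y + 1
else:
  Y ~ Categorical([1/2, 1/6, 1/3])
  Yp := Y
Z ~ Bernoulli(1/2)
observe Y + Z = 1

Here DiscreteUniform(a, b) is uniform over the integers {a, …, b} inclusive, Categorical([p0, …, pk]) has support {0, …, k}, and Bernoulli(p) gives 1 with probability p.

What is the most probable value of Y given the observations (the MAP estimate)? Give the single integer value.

argmax_v P(Y = v | obs) = 0

Enumerate traces; 4 have nonzero weight after conditioning:
  (X=1, Y=0, Z=1) weight 1/8
  (X=1, Y=1, Z=0) weight 1/24
  (X=2, Y=0, Z=1) weight 1/24
  (X=2, Y=1, Z=0) weight 1/12
Group by Y:
  weight(Y=0) = 1/6
  weight(Y=1) = 1/8
Total weight = 1/6 + 1/8 = 7/24
P(Y=0 | obs) = 1/6 / 7/24 = 4/7
P(Y=1 | obs) = 1/8 / 7/24 = 3/7
argmax = 0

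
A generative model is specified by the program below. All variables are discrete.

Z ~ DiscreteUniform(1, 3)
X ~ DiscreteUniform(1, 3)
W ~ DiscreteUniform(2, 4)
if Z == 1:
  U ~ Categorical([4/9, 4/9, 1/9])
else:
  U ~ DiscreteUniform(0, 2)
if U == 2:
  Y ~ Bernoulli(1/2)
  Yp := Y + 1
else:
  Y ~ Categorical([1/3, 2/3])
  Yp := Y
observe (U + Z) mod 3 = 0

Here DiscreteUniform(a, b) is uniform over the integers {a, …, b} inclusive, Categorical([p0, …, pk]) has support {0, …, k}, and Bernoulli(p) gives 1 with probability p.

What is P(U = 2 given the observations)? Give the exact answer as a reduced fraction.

Enumerate traces; 54 have nonzero weight after conditioning:
  (Z=1, X=1, W=2, U=2, Y=0) weight 1/486
  (Z=1, X=1, W=2, U=2, Y=1) weight 1/486
  (Z=1, X=1, W=3, U=2, Y=0) weight 1/486
  (Z=1, X=1, W=3, U=2, Y=1) weight 1/486
  (Z=1, X=1, W=4, U=2, Y=0) weight 1/486
  (Z=1, X=1, W=4, U=2, Y=1) weight 1/486
  (Z=1, X=2, W=2, U=2, Y=0) weight 1/486
  (Z=1, X=2, W=2, U=2, Y=1) weight 1/486
  (Z=2, X=1, W=2, U=1, Y=0) weight 1/243
  (Z=3, X=1, W=2, U=0, Y=0) weight 1/243
  … 44 more
Group by U:
  weight(U=0) = 1/9
  weight(U=1) = 1/9
  weight(U=2) = 1/27
Total weight = 1/9 + 1/9 + 1/27 = 7/27
P(U=0 | obs) = 1/9 / 7/27 = 3/7
P(U=1 | obs) = 1/9 / 7/27 = 3/7
P(U=2 | obs) = 1/27 / 7/27 = 1/7

P(U = 2 | obs) = 1/7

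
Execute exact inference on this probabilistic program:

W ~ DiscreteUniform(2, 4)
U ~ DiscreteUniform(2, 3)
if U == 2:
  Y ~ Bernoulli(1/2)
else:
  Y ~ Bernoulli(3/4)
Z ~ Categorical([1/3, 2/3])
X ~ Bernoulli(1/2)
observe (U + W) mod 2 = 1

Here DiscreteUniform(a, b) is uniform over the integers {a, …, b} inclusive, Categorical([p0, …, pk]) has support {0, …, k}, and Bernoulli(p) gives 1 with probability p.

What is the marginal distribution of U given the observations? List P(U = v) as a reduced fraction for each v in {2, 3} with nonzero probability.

Enumerate traces; 24 have nonzero weight after conditioning:
  (W=2, U=3, Y=0, Z=0, X=0) weight 1/144
  (W=2, U=3, Y=0, Z=0, X=1) weight 1/144
  (W=2, U=3, Y=0, Z=1, X=0) weight 1/72
  (W=2, U=3, Y=0, Z=1, X=1) weight 1/72
  (W=2, U=3, Y=1, Z=0, X=0) weight 1/48
  (W=2, U=3, Y=1, Z=0, X=1) weight 1/48
  (W=2, U=3, Y=1, Z=1, X=0) weight 1/24
  (W=2, U=3, Y=1, Z=1, X=1) weight 1/24
  (W=3, U=2, Y=0, Z=0, X=0) weight 1/72
  … 15 more
Group by U:
  weight(U=2) = 1/6
  weight(U=3) = 1/3
Total weight = 1/6 + 1/3 = 1/2
P(U=2 | obs) = 1/6 / 1/2 = 1/3
P(U=3 | obs) = 1/3 / 1/2 = 2/3

P(U=2) = 1/3, P(U=3) = 2/3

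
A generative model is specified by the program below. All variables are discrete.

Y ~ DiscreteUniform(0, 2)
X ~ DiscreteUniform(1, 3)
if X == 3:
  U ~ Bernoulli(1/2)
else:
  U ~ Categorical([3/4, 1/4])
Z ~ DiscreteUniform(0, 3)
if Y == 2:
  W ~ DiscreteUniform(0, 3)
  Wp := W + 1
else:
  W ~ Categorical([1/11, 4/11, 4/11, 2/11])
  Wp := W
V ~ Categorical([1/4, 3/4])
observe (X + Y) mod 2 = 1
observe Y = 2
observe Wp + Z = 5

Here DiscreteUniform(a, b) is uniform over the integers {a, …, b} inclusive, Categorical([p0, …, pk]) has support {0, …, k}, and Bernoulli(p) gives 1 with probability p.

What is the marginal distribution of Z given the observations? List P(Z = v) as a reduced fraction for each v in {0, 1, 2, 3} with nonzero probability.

Enumerate traces; 24 have nonzero weight after conditioning:
  (Y=2, X=1, U=0, Z=1, W=3, V=0) weight 1/768
  (Y=2, X=1, U=0, Z=1, W=3, V=1) weight 1/256
  (Y=2, X=1, U=0, Z=2, W=2, V=0) weight 1/768
  (Y=2, X=1, U=0, Z=2, W=2, V=1) weight 1/256
  (Y=2, X=1, U=0, Z=3, W=1, V=0) weight 1/768
  (Y=2, X=1, U=0, Z=3, W=1, V=1) weight 1/256
  (Y=2, X=1, U=1, Z=1, W=3, V=0) weight 1/2304
  (Y=2, X=1, U=1, Z=1, W=3, V=1) weight 1/768
  … 16 more
Group by Z:
  weight(Z=1) = 1/72
  weight(Z=2) = 1/72
  weight(Z=3) = 1/72
Total weight = 1/72 + 1/72 + 1/72 = 1/24
P(Z=1 | obs) = 1/72 / 1/24 = 1/3
P(Z=2 | obs) = 1/72 / 1/24 = 1/3
P(Z=3 | obs) = 1/72 / 1/24 = 1/3

P(Z=1) = 1/3, P(Z=2) = 1/3, P(Z=3) = 1/3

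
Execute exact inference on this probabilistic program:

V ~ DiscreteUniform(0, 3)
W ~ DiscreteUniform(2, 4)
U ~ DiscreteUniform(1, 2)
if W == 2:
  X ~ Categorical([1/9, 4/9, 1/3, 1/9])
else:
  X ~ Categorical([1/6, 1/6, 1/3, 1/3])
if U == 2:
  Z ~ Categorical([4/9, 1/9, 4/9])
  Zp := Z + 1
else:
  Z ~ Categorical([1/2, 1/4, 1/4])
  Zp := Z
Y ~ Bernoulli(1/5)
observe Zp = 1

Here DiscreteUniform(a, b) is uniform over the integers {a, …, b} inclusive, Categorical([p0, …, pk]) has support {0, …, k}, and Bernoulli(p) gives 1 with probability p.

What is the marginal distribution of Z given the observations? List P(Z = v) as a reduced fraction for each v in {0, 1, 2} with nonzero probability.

P(Z=0) = 16/25, P(Z=1) = 9/25

Enumerate traces; 192 have nonzero weight after conditioning:
  (V=0, W=2, U=1, X=0, Z=1, Y=0) weight 1/1080
  (V=0, W=2, U=1, X=0, Z=1, Y=1) weight 1/4320
  (V=0, W=2, U=1, X=1, Z=1, Y=0) weight 1/270
  (V=0, W=2, U=1, X=1, Z=1, Y=1) weight 1/1080
  (V=0, W=2, U=1, X=2, Z=1, Y=0) weight 1/360
  (V=0, W=2, U=1, X=2, Z=1, Y=1) weight 1/1440
  (V=0, W=2, U=1, X=3, Z=1, Y=0) weight 1/1080
  (V=0, W=2, U=1, X=3, Z=1, Y=1) weight 1/4320
  (V=0, W=2, U=2, X=0, Z=0, Y=0) weight 2/1215
  … 183 more
Group by Z:
  weight(Z=0) = 2/9
  weight(Z=1) = 1/8
Total weight = 2/9 + 1/8 = 25/72
P(Z=0 | obs) = 2/9 / 25/72 = 16/25
P(Z=1 | obs) = 1/8 / 25/72 = 9/25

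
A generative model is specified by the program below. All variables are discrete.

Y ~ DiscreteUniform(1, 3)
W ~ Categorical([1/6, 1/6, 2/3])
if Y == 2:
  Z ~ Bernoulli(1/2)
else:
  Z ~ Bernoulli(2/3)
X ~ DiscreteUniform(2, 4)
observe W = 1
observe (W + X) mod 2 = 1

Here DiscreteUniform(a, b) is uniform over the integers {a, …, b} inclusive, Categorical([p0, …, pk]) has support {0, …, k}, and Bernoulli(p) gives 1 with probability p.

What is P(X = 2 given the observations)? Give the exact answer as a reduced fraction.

P(X = 2 | obs) = 1/2

Enumerate traces; 12 have nonzero weight after conditioning:
  (Y=1, W=1, Z=0, X=2) weight 1/162
  (Y=1, W=1, Z=0, X=4) weight 1/162
  (Y=1, W=1, Z=1, X=2) weight 1/81
  (Y=1, W=1, Z=1, X=4) weight 1/81
  (Y=2, W=1, Z=0, X=2) weight 1/108
  (Y=2, W=1, Z=0, X=4) weight 1/108
  (Y=2, W=1, Z=1, X=2) weight 1/108
  (Y=2, W=1, Z=1, X=4) weight 1/108
  … 4 more
Group by X:
  weight(X=2) = 1/18
  weight(X=4) = 1/18
Total weight = 1/18 + 1/18 = 1/9
P(X=2 | obs) = 1/18 / 1/9 = 1/2
P(X=4 | obs) = 1/18 / 1/9 = 1/2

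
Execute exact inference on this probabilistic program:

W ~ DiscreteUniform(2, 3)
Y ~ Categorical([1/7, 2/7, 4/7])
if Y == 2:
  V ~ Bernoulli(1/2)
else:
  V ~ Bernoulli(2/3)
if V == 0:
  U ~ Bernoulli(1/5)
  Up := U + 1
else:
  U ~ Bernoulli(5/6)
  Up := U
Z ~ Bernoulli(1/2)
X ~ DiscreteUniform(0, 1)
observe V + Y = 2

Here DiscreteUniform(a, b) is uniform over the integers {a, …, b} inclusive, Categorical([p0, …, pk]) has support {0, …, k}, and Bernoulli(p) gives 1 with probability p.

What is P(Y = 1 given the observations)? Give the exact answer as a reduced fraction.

Enumerate traces; 32 have nonzero weight after conditioning:
  (W=2, Y=1, V=1, U=0, Z=0, X=0) weight 1/252
  (W=2, Y=1, V=1, U=0, Z=0, X=1) weight 1/252
  (W=2, Y=1, V=1, U=0, Z=1, X=0) weight 1/252
  (W=2, Y=1, V=1, U=0, Z=1, X=1) weight 1/252
  (W=2, Y=1, V=1, U=1, Z=0, X=0) weight 5/252
  (W=2, Y=1, V=1, U=1, Z=0, X=1) weight 5/252
  (W=2, Y=1, V=1, U=1, Z=1, X=0) weight 5/252
  (W=2, Y=1, V=1, U=1, Z=1, X=1) weight 5/252
  (W=2, Y=2, V=0, U=0, Z=0, X=0) weight 1/35
  … 23 more
Group by Y:
  weight(Y=1) = 4/21
  weight(Y=2) = 2/7
Total weight = 4/21 + 2/7 = 10/21
P(Y=1 | obs) = 4/21 / 10/21 = 2/5
P(Y=2 | obs) = 2/7 / 10/21 = 3/5

P(Y = 1 | obs) = 2/5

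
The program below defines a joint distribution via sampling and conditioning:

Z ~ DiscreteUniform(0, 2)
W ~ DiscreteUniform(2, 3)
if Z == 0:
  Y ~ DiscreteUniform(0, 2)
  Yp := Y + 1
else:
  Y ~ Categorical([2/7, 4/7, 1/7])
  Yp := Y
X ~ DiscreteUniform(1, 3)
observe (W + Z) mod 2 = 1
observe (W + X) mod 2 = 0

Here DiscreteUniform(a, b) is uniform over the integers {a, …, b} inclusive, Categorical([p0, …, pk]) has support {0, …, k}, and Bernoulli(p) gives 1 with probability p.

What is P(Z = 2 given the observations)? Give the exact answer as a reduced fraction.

Enumerate traces; 15 have nonzero weight after conditioning:
  (Z=0, W=3, Y=0, X=1) weight 1/54
  (Z=0, W=3, Y=0, X=3) weight 1/54
  (Z=0, W=3, Y=1, X=1) weight 1/54
  (Z=0, W=3, Y=1, X=3) weight 1/54
  (Z=0, W=3, Y=2, X=1) weight 1/54
  (Z=0, W=3, Y=2, X=3) weight 1/54
  (Z=1, W=2, Y=0, X=2) weight 1/63
  (Z=1, W=2, Y=1, X=2) weight 2/63
  (Z=2, W=3, Y=0, X=1) weight 1/63
  … 6 more
Group by Z:
  weight(Z=0) = 1/9
  weight(Z=1) = 1/18
  weight(Z=2) = 1/9
Total weight = 1/9 + 1/18 + 1/9 = 5/18
P(Z=0 | obs) = 1/9 / 5/18 = 2/5
P(Z=1 | obs) = 1/18 / 5/18 = 1/5
P(Z=2 | obs) = 1/9 / 5/18 = 2/5

P(Z = 2 | obs) = 2/5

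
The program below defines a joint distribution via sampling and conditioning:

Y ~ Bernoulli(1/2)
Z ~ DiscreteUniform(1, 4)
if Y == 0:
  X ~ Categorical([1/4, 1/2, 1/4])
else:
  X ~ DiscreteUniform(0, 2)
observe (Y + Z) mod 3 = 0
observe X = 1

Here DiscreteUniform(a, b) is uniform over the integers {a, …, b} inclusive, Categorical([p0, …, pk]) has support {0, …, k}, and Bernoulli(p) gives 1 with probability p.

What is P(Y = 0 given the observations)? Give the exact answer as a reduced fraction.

P(Y = 0 | obs) = 3/5

Enumerate traces; 2 have nonzero weight after conditioning:
  (Y=0, Z=3, X=1) weight 1/16
  (Y=1, Z=2, X=1) weight 1/24
Group by Y:
  weight(Y=0) = 1/16
  weight(Y=1) = 1/24
Total weight = 1/16 + 1/24 = 5/48
P(Y=0 | obs) = 1/16 / 5/48 = 3/5
P(Y=1 | obs) = 1/24 / 5/48 = 2/5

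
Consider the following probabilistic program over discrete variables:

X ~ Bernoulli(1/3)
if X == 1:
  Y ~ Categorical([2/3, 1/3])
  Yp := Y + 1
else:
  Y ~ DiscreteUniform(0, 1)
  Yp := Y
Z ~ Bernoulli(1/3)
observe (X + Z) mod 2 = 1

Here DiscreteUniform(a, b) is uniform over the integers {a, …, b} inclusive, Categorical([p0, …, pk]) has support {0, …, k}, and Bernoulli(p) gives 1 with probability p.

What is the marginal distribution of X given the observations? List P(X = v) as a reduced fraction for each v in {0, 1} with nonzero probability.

P(X=0) = 1/2, P(X=1) = 1/2

Enumerate traces; 4 have nonzero weight after conditioning:
  (X=0, Y=0, Z=1) weight 1/9
  (X=0, Y=1, Z=1) weight 1/9
  (X=1, Y=0, Z=0) weight 4/27
  (X=1, Y=1, Z=0) weight 2/27
Group by X:
  weight(X=0) = 2/9
  weight(X=1) = 2/9
Total weight = 2/9 + 2/9 = 4/9
P(X=0 | obs) = 2/9 / 4/9 = 1/2
P(X=1 | obs) = 2/9 / 4/9 = 1/2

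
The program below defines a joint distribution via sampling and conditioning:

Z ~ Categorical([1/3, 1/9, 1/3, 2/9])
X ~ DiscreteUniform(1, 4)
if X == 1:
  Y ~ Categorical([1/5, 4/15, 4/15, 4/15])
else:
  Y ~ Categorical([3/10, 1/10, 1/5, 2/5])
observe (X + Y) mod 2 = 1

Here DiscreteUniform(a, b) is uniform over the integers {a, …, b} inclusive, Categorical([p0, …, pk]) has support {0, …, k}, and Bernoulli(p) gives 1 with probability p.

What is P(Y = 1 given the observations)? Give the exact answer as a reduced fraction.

Enumerate traces; 32 have nonzero weight after conditioning:
  (Z=0, X=1, Y=0) weight 1/60
  (Z=0, X=1, Y=2) weight 1/45
  (Z=0, X=2, Y=1) weight 1/120
  (Z=0, X=2, Y=3) weight 1/30
  (Z=0, X=3, Y=0) weight 1/40
  (Z=0, X=3, Y=2) weight 1/60
  (Z=0, X=4, Y=1) weight 1/120
  (Z=0, X=4, Y=3) weight 1/30
  … 24 more
Group by Y:
  weight(Y=0) = 1/8
  weight(Y=1) = 1/20
  weight(Y=2) = 7/60
  weight(Y=3) = 1/5
Total weight = 1/8 + 1/20 + 7/60 + 1/5 = 59/120
P(Y=0 | obs) = 1/8 / 59/120 = 15/59
P(Y=1 | obs) = 1/20 / 59/120 = 6/59
P(Y=2 | obs) = 7/60 / 59/120 = 14/59
P(Y=3 | obs) = 1/5 / 59/120 = 24/59

P(Y = 1 | obs) = 6/59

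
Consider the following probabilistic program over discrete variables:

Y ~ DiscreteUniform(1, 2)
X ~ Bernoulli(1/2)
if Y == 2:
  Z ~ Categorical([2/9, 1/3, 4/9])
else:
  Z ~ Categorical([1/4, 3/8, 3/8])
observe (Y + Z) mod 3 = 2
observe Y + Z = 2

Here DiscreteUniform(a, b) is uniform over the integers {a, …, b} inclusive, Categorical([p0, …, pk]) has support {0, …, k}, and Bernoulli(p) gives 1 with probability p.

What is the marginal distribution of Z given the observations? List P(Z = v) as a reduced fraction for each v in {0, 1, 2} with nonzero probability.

P(Z=0) = 16/43, P(Z=1) = 27/43

Enumerate traces; 4 have nonzero weight after conditioning:
  (Y=1, X=0, Z=1) weight 3/32
  (Y=1, X=1, Z=1) weight 3/32
  (Y=2, X=0, Z=0) weight 1/18
  (Y=2, X=1, Z=0) weight 1/18
Group by Z:
  weight(Z=0) = 1/9
  weight(Z=1) = 3/16
Total weight = 1/9 + 3/16 = 43/144
P(Z=0 | obs) = 1/9 / 43/144 = 16/43
P(Z=1 | obs) = 3/16 / 43/144 = 27/43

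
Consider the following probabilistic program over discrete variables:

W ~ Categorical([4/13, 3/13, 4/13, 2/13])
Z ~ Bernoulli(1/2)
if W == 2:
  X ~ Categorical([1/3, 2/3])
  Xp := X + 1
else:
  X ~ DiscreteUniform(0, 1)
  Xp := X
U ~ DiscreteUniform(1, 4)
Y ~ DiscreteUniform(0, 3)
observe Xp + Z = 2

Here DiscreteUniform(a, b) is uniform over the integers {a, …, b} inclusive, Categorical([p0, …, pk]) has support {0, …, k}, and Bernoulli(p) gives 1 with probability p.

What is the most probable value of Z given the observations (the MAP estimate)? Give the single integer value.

Enumerate traces; 80 have nonzero weight after conditioning:
  (W=0, Z=1, X=1, U=1, Y=0) weight 1/208
  (W=0, Z=1, X=1, U=1, Y=1) weight 1/208
  (W=0, Z=1, X=1, U=1, Y=2) weight 1/208
  (W=0, Z=1, X=1, U=1, Y=3) weight 1/208
  (W=0, Z=1, X=1, U=2, Y=0) weight 1/208
  (W=0, Z=1, X=1, U=2, Y=1) weight 1/208
  (W=0, Z=1, X=1, U=2, Y=2) weight 1/208
  (W=0, Z=1, X=1, U=2, Y=3) weight 1/208
  (W=2, Z=0, X=1, U=1, Y=0) weight 1/156
  … 71 more
Group by Z:
  weight(Z=0) = 4/39
  weight(Z=1) = 35/156
Total weight = 4/39 + 35/156 = 17/52
P(Z=0 | obs) = 4/39 / 17/52 = 16/51
P(Z=1 | obs) = 35/156 / 17/52 = 35/51
argmax = 1

argmax_v P(Z = v | obs) = 1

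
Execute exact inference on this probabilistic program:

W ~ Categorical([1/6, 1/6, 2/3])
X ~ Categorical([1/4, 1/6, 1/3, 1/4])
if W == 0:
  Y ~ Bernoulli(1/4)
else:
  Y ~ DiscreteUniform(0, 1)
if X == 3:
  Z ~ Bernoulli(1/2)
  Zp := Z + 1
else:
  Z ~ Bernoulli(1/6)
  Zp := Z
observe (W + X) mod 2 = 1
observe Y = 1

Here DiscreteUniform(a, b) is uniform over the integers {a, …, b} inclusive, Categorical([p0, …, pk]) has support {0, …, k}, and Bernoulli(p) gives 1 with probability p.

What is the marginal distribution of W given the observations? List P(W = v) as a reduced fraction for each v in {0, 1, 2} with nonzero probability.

P(W=0) = 5/59, P(W=1) = 14/59, P(W=2) = 40/59

Enumerate traces; 12 have nonzero weight after conditioning:
  (W=0, X=1, Y=1, Z=0) weight 5/864
  (W=0, X=1, Y=1, Z=1) weight 1/864
  (W=0, X=3, Y=1, Z=0) weight 1/192
  (W=0, X=3, Y=1, Z=1) weight 1/192
  (W=1, X=0, Y=1, Z=0) weight 5/288
  (W=1, X=0, Y=1, Z=1) weight 1/288
  (W=1, X=2, Y=1, Z=0) weight 5/216
  (W=1, X=2, Y=1, Z=1) weight 1/216
  (W=2, X=1, Y=1, Z=0) weight 5/108
  … 3 more
Group by W:
  weight(W=0) = 5/288
  weight(W=1) = 7/144
  weight(W=2) = 5/36
Total weight = 5/288 + 7/144 + 5/36 = 59/288
P(W=0 | obs) = 5/288 / 59/288 = 5/59
P(W=1 | obs) = 7/144 / 59/288 = 14/59
P(W=2 | obs) = 5/36 / 59/288 = 40/59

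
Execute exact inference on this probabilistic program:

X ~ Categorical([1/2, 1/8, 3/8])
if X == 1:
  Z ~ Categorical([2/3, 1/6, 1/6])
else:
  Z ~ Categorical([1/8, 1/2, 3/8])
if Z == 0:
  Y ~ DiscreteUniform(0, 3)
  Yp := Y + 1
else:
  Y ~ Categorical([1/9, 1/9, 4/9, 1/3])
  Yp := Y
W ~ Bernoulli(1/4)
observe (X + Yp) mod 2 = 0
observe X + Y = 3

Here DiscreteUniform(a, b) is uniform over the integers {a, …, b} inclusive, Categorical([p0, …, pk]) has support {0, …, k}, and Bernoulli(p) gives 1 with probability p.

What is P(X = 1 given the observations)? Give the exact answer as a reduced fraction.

P(X = 1 | obs) = 16/37

Enumerate traces; 6 have nonzero weight after conditioning:
  (X=0, Z=0, Y=3, W=0) weight 3/256
  (X=0, Z=0, Y=3, W=1) weight 1/256
  (X=1, Z=0, Y=2, W=0) weight 1/64
  (X=1, Z=0, Y=2, W=1) weight 1/192
  (X=2, Z=0, Y=1, W=0) weight 9/1024
  (X=2, Z=0, Y=1, W=1) weight 3/1024
Group by X:
  weight(X=0) = 1/64
  weight(X=1) = 1/48
  weight(X=2) = 3/256
Total weight = 1/64 + 1/48 + 3/256 = 37/768
P(X=0 | obs) = 1/64 / 37/768 = 12/37
P(X=1 | obs) = 1/48 / 37/768 = 16/37
P(X=2 | obs) = 3/256 / 37/768 = 9/37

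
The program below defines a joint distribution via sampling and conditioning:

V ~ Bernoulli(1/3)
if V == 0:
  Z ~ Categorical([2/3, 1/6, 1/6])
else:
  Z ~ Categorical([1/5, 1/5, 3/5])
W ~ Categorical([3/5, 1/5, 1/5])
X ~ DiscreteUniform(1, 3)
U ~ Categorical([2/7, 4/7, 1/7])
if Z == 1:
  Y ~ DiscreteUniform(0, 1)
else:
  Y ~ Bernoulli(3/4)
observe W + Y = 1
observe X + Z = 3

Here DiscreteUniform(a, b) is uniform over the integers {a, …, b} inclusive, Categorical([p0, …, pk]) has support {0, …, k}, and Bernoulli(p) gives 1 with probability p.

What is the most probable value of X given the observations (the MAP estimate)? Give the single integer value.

Enumerate traces; 36 have nonzero weight after conditioning:
  (V=0, Z=0, W=0, X=3, U=0, Y=1) weight 2/105
  (V=0, Z=0, W=0, X=3, U=1, Y=1) weight 4/105
  (V=0, Z=0, W=0, X=3, U=2, Y=1) weight 1/105
  (V=0, Z=0, W=1, X=3, U=0, Y=0) weight 2/945
  (V=0, Z=0, W=1, X=3, U=1, Y=0) weight 4/945
  (V=0, Z=0, W=1, X=3, U=2, Y=0) weight 1/945
  (V=0, Z=1, W=0, X=2, U=0, Y=1) weight 1/315
  (V=0, Z=1, W=0, X=2, U=1, Y=1) weight 2/315
  (V=0, Z=2, W=0, X=1, U=0, Y=1) weight 1/210
  … 27 more
Group by X:
  weight(X=1) = 7/135
  weight(X=2) = 16/675
  weight(X=3) = 23/270
Total weight = 7/135 + 16/675 + 23/270 = 217/1350
P(X=1 | obs) = 7/135 / 217/1350 = 10/31
P(X=2 | obs) = 16/675 / 217/1350 = 32/217
P(X=3 | obs) = 23/270 / 217/1350 = 115/217
argmax = 3

argmax_v P(X = v | obs) = 3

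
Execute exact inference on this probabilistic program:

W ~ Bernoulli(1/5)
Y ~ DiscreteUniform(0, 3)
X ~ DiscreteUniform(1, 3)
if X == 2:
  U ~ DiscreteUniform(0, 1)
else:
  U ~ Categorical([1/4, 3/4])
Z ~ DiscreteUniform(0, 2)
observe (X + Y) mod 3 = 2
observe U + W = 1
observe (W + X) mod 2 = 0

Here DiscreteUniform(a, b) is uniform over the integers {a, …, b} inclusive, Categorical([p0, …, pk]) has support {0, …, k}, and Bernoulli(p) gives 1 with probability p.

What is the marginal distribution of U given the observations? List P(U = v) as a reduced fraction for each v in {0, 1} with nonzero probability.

Enumerate traces; 12 have nonzero weight after conditioning:
  (W=0, Y=0, X=2, U=1, Z=0) weight 1/90
  (W=0, Y=0, X=2, U=1, Z=1) weight 1/90
  (W=0, Y=0, X=2, U=1, Z=2) weight 1/90
  (W=0, Y=3, X=2, U=1, Z=0) weight 1/90
  (W=0, Y=3, X=2, U=1, Z=1) weight 1/90
  (W=0, Y=3, X=2, U=1, Z=2) weight 1/90
  (W=1, Y=1, X=1, U=0, Z=0) weight 1/720
  (W=1, Y=1, X=1, U=0, Z=1) weight 1/720
  … 4 more
Group by U:
  weight(U=0) = 1/120
  weight(U=1) = 1/15
Total weight = 1/120 + 1/15 = 3/40
P(U=0 | obs) = 1/120 / 3/40 = 1/9
P(U=1 | obs) = 1/15 / 3/40 = 8/9

P(U=0) = 1/9, P(U=1) = 8/9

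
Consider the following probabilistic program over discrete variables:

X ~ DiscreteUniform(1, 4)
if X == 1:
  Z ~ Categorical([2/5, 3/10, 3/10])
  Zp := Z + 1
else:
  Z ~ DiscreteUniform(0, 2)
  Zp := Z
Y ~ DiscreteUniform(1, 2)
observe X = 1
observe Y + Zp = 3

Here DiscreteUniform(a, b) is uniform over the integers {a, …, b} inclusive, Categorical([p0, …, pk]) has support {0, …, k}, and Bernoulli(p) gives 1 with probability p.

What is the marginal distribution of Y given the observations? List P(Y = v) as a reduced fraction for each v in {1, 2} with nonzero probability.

P(Y=1) = 3/7, P(Y=2) = 4/7

Enumerate traces; 2 have nonzero weight after conditioning:
  (X=1, Z=0, Y=2) weight 1/20
  (X=1, Z=1, Y=1) weight 3/80
Group by Y:
  weight(Y=1) = 3/80
  weight(Y=2) = 1/20
Total weight = 3/80 + 1/20 = 7/80
P(Y=1 | obs) = 3/80 / 7/80 = 3/7
P(Y=2 | obs) = 1/20 / 7/80 = 4/7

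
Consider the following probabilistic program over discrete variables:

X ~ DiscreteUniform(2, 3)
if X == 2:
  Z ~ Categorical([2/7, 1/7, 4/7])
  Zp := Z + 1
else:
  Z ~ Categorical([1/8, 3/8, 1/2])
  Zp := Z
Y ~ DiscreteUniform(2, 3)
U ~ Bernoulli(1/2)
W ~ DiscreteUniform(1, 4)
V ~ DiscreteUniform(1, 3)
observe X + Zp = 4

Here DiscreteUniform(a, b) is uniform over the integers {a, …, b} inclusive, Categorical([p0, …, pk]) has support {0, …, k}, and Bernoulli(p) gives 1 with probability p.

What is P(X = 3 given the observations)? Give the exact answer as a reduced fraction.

Enumerate traces; 96 have nonzero weight after conditioning:
  (X=2, Z=1, Y=2, U=0, W=1, V=1) weight 1/672
  (X=2, Z=1, Y=2, U=0, W=1, V=2) weight 1/672
  (X=2, Z=1, Y=2, U=0, W=1, V=3) weight 1/672
  (X=2, Z=1, Y=2, U=0, W=2, V=1) weight 1/672
  (X=2, Z=1, Y=2, U=0, W=2, V=2) weight 1/672
  (X=2, Z=1, Y=2, U=0, W=2, V=3) weight 1/672
  (X=2, Z=1, Y=2, U=0, W=3, V=1) weight 1/672
  (X=2, Z=1, Y=2, U=0, W=3, V=2) weight 1/672
  (X=3, Z=1, Y=2, U=0, W=1, V=1) weight 1/256
  … 87 more
Group by X:
  weight(X=2) = 1/14
  weight(X=3) = 3/16
Total weight = 1/14 + 3/16 = 29/112
P(X=2 | obs) = 1/14 / 29/112 = 8/29
P(X=3 | obs) = 3/16 / 29/112 = 21/29

P(X = 3 | obs) = 21/29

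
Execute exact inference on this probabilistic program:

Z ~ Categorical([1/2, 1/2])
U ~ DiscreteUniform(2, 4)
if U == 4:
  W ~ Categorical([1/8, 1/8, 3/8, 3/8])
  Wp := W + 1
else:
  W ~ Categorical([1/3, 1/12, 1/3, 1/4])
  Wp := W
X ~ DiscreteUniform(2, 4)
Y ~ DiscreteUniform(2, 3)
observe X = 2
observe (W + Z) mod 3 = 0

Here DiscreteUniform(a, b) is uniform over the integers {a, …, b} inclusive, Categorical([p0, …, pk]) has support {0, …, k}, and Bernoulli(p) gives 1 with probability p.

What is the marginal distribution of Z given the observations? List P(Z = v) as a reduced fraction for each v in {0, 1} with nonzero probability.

P(Z=0) = 8/13, P(Z=1) = 5/13

Enumerate traces; 18 have nonzero weight after conditioning:
  (Z=0, U=2, W=0, X=2, Y=2) weight 1/108
  (Z=0, U=2, W=0, X=2, Y=3) weight 1/108
  (Z=0, U=2, W=3, X=2, Y=2) weight 1/144
  (Z=0, U=2, W=3, X=2, Y=3) weight 1/144
  (Z=0, U=3, W=0, X=2, Y=2) weight 1/108
  (Z=0, U=3, W=0, X=2, Y=3) weight 1/108
  (Z=0, U=3, W=3, X=2, Y=2) weight 1/144
  (Z=0, U=3, W=3, X=2, Y=3) weight 1/144
  (Z=1, U=2, W=2, X=2, Y=2) weight 1/108
  … 9 more
Group by Z:
  weight(Z=0) = 5/54
  weight(Z=1) = 25/432
Total weight = 5/54 + 25/432 = 65/432
P(Z=0 | obs) = 5/54 / 65/432 = 8/13
P(Z=1 | obs) = 25/432 / 65/432 = 5/13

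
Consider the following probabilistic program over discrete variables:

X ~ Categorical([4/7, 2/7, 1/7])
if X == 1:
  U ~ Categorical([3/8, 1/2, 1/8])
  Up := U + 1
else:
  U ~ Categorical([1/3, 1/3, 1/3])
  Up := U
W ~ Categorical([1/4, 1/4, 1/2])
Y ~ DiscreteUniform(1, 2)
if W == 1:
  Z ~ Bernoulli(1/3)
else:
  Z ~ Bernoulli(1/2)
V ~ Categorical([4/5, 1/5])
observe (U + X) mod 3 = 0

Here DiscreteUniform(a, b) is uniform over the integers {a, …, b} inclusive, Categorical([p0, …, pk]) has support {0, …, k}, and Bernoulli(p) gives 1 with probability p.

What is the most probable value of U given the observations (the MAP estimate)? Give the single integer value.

argmax_v P(U = v | obs) = 0

Enumerate traces; 72 have nonzero weight after conditioning:
  (X=0, U=0, W=0, Y=1, Z=0, V=0) weight 1/105
  (X=0, U=0, W=0, Y=1, Z=0, V=1) weight 1/420
  (X=0, U=0, W=0, Y=1, Z=1, V=0) weight 1/105
  (X=0, U=0, W=0, Y=1, Z=1, V=1) weight 1/420
  (X=0, U=0, W=0, Y=2, Z=0, V=0) weight 1/105
  (X=0, U=0, W=0, Y=2, Z=0, V=1) weight 1/420
  (X=0, U=0, W=0, Y=2, Z=1, V=0) weight 1/105
  (X=0, U=0, W=0, Y=2, Z=1, V=1) weight 1/420
  (X=1, U=2, W=0, Y=1, Z=0, V=0) weight 1/560
  (X=2, U=1, W=0, Y=1, Z=0, V=0) weight 1/420
  … 62 more
Group by U:
  weight(U=0) = 4/21
  weight(U=1) = 1/21
  weight(U=2) = 1/28
Total weight = 4/21 + 1/21 + 1/28 = 23/84
P(U=0 | obs) = 4/21 / 23/84 = 16/23
P(U=1 | obs) = 1/21 / 23/84 = 4/23
P(U=2 | obs) = 1/28 / 23/84 = 3/23
argmax = 0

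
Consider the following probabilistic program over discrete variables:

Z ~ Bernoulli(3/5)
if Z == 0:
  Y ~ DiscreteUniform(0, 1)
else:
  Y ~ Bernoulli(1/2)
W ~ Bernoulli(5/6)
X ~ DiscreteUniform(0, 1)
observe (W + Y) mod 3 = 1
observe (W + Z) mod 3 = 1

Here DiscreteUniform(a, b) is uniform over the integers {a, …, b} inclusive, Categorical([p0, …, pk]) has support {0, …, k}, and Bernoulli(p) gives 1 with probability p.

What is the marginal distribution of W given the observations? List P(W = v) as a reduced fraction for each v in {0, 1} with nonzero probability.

P(W=0) = 3/13, P(W=1) = 10/13

Enumerate traces; 4 have nonzero weight after conditioning:
  (Z=0, Y=0, W=1, X=0) weight 1/12
  (Z=0, Y=0, W=1, X=1) weight 1/12
  (Z=1, Y=1, W=0, X=0) weight 1/40
  (Z=1, Y=1, W=0, X=1) weight 1/40
Group by W:
  weight(W=0) = 1/20
  weight(W=1) = 1/6
Total weight = 1/20 + 1/6 = 13/60
P(W=0 | obs) = 1/20 / 13/60 = 3/13
P(W=1 | obs) = 1/6 / 13/60 = 10/13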